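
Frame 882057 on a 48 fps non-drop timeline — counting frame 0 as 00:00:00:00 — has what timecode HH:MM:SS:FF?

05:06:16:09

882057 ÷ 48 = 18376 full seconds, remainder 9 frames.
18376 s = 5 h 6 min 16 s.
Timecode: 05:06:16:09.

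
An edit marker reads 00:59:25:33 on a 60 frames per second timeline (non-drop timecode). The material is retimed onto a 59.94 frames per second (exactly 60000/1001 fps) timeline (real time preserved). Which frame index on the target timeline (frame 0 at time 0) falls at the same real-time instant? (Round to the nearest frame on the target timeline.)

frame 213719

Source frame index: (0×3600 + 59×60 + 25) × 60 + 33 = 213933.
Real time: 213933 / (60) = 71311/20 s.
Target frame: (71311/20) × (60000/1001) = 213933000/1001 ≈ 213719.281 → 213719.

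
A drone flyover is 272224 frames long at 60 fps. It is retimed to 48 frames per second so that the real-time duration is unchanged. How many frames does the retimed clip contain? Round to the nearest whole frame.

217779 frames

Frames at target rate = 272224 × (48) / (60) = 1088896/5 ≈ 217779.200.
Nearest whole frame: 217779.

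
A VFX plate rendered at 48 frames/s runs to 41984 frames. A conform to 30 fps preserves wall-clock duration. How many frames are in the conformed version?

Target frames = source frames × (target rate / source rate) = 41984 × (30)/(48) = 41984 × 5/8 = 26240.

26240 frames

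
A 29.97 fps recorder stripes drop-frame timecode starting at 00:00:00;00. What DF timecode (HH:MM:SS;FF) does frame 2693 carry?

00:01:29;25

Ten DF minutes hold 17982 frames, so frame 2693 lies in block 0 (frames 0–17981) with 2693 frames into that block.
The block's first minute is 1800 frames and the rest 1798 each; 2693 frames reaches minute 1, so 0 × 18 + 1 × 2 = 2 labels have been skipped so far.
Adding those back, label number 2693 + 2 = 2695 at 30 labels/s is 89 s + 25 f = 0 h 1 min 29 s frame 25, i.e. 00:01:29;25.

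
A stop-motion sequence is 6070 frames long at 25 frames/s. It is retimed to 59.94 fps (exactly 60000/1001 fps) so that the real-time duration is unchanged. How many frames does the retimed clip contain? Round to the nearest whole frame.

Frames at target rate = 6070 × (60000/1001) / (25) = 14568000/1001 ≈ 14553.447.
Nearest whole frame: 14553.

14553 frames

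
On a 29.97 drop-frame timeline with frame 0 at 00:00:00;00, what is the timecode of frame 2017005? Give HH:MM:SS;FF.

18:41:40;23

Each 10-minute DF block holds 10 × 60 × 30 − 9 × 2 = 17982 frames. 2017005 ÷ 17982 → 112 full blocks, remainder 3021.
Within the partial block the first minute is 1800 frames and each further minute 1798, so 1 further minute boundary passed. Total skipped labels = 18 × 112 + 2 × 1 = 2018.
Non-drop label index = 2017005 + 2018 = 2019023; at 30 labels/s that is 18:41:40:23, i.e. DF 18:41:40;23.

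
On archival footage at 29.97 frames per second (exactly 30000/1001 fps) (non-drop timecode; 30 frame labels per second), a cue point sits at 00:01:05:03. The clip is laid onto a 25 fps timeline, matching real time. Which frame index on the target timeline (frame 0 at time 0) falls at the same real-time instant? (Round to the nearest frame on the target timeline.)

Source frame index: (0×3600 + 1×60 + 5) × 30 + 3 = 1953.
Real time: 1953 / (30000/1001) = 651651/10000 s.
Target frame: (651651/10000) × (25) = 651651/400 ≈ 1629.128 → 1629.

frame 1629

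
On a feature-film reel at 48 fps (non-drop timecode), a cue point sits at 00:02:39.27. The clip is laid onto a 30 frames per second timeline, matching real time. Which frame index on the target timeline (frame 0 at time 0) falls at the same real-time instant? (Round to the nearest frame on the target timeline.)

frame 4787

Source frame index: (0×3600 + 2×60 + 39) × 48 + 27 = 7659.
Real time: 7659 / (48) = 2553/16 s.
Target frame: (2553/16) × (30) = 38295/8 ≈ 4786.875 → 4787.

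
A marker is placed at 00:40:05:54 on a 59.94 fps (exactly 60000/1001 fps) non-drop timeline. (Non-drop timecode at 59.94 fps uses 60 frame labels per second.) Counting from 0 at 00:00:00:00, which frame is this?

frame 144354

Total seconds to the label: (0 × 3600 + 40 × 60 + 5) = 2405.
Frame index = 2405 × 60 + 54 = 144354.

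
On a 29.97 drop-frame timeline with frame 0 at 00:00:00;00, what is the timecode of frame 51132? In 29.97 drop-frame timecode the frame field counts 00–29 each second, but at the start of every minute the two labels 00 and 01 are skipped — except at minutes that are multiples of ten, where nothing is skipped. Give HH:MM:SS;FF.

Each 10-minute DF block holds 10 × 60 × 30 − 9 × 2 = 17982 frames. 51132 ÷ 17982 → 2 full blocks, remainder 15168.
Within the partial block the first minute is 1800 frames and each further minute 1798, so 8 further minute boundaries passed. Total skipped labels = 18 × 2 + 2 × 8 = 52.
Non-drop label index = 51132 + 52 = 51184; at 30 labels/s that is 00:28:26:04, i.e. DF 00:28:26;04.

00:28:26;04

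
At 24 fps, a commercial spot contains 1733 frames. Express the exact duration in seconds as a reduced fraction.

Running time = 1733 ÷ (24) = 1733 × 1/24 = 1733/24 s.

1733/24 seconds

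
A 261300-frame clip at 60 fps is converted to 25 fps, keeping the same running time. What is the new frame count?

108875 frames

Target frames = source frames × (target rate / source rate) = 261300 × (25)/(60) = 261300 × 5/12 = 108875.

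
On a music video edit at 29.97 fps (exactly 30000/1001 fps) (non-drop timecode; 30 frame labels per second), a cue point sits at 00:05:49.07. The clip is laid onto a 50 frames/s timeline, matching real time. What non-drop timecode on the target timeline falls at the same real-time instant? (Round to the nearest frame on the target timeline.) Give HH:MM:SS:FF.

Source frame index: (0×3600 + 5×60 + 49) × 30 + 7 = 10477.
Real time: 10477 / (30000/1001) = 10487477/30000 s.
Target frame: (10487477/30000) × (50) = 10487477/600 ≈ 17479.128 → 17479.
At 50 labels/s: frame 17479 → 00:05:49:29.

00:05:49:29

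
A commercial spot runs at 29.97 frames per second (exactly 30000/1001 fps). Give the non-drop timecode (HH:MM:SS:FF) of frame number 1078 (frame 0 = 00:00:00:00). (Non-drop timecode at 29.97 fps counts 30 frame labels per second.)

00:00:35:28

1078 ÷ 30 = 35 full seconds, remainder 28 frames.
35 s = 0 h 0 min 35 s.
Timecode: 00:00:35:28.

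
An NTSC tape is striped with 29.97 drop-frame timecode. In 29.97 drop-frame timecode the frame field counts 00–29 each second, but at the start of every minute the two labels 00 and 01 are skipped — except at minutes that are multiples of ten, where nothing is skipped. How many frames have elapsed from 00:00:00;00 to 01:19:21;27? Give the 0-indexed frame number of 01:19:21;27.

142713

As if non-drop at 30 labels/s: (1 × 3600 + 19 × 60 + 21) × 30 + 27 = 142857.
Minute boundaries passed: 79; those not divisible by 10: 79 − 7 = 72; dropped labels = 2 × 72 = 144.
Actual frame index = 142857 − 144 = 142713.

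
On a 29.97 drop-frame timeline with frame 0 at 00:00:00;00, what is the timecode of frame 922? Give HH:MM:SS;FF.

Each 10-minute DF block holds 10 × 60 × 30 − 9 × 2 = 17982 frames. 922 ÷ 17982 → 0 full blocks, remainder 922.
Within the partial block the first minute is 1800 frames and each further minute 1798, so 0 further minute boundaries passed. Total skipped labels = 18 × 0 + 2 × 0 = 0.
Non-drop label index = 922 + 0 = 922; at 30 labels/s that is 00:00:30:22, i.e. DF 00:00:30;22.

00:00:30;22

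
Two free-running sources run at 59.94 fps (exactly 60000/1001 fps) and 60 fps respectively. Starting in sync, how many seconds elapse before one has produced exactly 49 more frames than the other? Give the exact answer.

49049/60 seconds

The gap grows by |60 − 60000/1001| = 60/1001 frames per second.
Time for a 49-frame gap: 49 ÷ (60/1001) = 49049/60 s.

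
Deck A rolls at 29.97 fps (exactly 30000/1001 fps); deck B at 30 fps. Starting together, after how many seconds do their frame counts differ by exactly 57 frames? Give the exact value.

The gap grows by |30 − 30000/1001| = 30/1001 frames per second.
Time for a 57-frame gap: 57 ÷ (30/1001) = 1901.9 s.

1901.9 seconds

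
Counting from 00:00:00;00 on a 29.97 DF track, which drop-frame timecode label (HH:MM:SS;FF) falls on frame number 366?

Ten DF minutes hold 17982 frames, so frame 366 lies in block 0 (frames 0–17981) with 366 frames into that block.
The block's first minute is 1800 frames and the rest 1798 each; 366 frames reaches minute 0, so 0 × 18 + 0 × 2 = 0 labels have been skipped so far.
Adding those back, label number 366 + 0 = 366 at 30 labels/s is 12 s + 6 f = 0 h 0 min 12 s frame 6, i.e. 00:00:12;06.

00:00:12;06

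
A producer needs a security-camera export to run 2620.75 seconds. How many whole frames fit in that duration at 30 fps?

78622 frames

Frames = 2620.75 × 30 = 157245/2 ≈ 78622.5000.
Complete frames: 78622.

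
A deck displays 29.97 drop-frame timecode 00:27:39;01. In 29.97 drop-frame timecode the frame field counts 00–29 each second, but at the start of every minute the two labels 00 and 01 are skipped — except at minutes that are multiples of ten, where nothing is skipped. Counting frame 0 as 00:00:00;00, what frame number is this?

49721

As if non-drop at 30 labels/s: (0 × 3600 + 27 × 60 + 39) × 30 + 1 = 49771.
Minute boundaries passed: 27; those not divisible by 10: 27 − 2 = 25; dropped labels = 2 × 25 = 50.
Actual frame index = 49771 − 50 = 49721.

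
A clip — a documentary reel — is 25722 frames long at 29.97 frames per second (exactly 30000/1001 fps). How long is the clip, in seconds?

Running time = 25722 / (30000/1001) = 858.2574 s.

858.2574 seconds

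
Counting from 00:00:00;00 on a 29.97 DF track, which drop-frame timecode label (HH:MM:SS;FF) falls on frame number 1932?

00:01:04;14

Each 10-minute DF block holds 10 × 60 × 30 − 9 × 2 = 17982 frames. 1932 ÷ 17982 → 0 full blocks, remainder 1932.
Within the partial block the first minute is 1800 frames and each further minute 1798, so 1 further minute boundary passed. Total skipped labels = 18 × 0 + 2 × 1 = 2.
Non-drop label index = 1932 + 2 = 1934; at 30 labels/s that is 00:01:04:14, i.e. DF 00:01:04;14.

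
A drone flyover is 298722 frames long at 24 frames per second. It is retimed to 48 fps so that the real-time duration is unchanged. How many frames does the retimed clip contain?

597444 frames

Frames at target rate = 298722 × (48) / (24) = 597444.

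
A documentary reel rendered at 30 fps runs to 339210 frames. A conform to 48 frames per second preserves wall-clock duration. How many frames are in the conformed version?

Frames at target rate = 339210 × (48) / (30) = 542736.

542736 frames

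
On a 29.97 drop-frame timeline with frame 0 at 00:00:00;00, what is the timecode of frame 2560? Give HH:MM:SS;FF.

00:01:25;12

Each 10-minute DF block holds 10 × 60 × 30 − 9 × 2 = 17982 frames. 2560 ÷ 17982 → 0 full blocks, remainder 2560.
Within the partial block the first minute is 1800 frames and each further minute 1798, so 1 further minute boundary passed. Total skipped labels = 18 × 0 + 2 × 1 = 2.
Non-drop label index = 2560 + 2 = 2562; at 30 labels/s that is 00:01:25:12, i.e. DF 00:01:25;12.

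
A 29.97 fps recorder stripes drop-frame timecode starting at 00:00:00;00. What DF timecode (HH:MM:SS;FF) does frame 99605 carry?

00:55:23;15

Each 10-minute DF block holds 10 × 60 × 30 − 9 × 2 = 17982 frames. 99605 ÷ 17982 → 5 full blocks, remainder 9695.
Within the partial block the first minute is 1800 frames and each further minute 1798, so 5 further minute boundaries passed. Total skipped labels = 18 × 5 + 2 × 5 = 100.
Non-drop label index = 99605 + 100 = 99705; at 30 labels/s that is 00:55:23:15, i.e. DF 00:55:23;15.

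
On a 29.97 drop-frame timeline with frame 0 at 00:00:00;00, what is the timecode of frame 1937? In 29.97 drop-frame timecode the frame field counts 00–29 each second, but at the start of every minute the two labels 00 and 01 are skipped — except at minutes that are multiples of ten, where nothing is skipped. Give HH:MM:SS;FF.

00:01:04;19

Ten DF minutes hold 17982 frames, so frame 1937 lies in block 0 (frames 0–17981) with 1937 frames into that block.
The block's first minute is 1800 frames and the rest 1798 each; 1937 frames reaches minute 1, so 0 × 18 + 1 × 2 = 2 labels have been skipped so far.
Adding those back, label number 1937 + 2 = 1939 at 30 labels/s is 64 s + 19 f = 0 h 1 min 4 s frame 19, i.e. 00:01:04;19.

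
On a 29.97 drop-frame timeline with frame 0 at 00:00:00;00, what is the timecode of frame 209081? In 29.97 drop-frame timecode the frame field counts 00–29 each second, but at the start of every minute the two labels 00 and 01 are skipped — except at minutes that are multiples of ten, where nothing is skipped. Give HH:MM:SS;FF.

Each 10-minute DF block holds 10 × 60 × 30 − 9 × 2 = 17982 frames. 209081 ÷ 17982 → 11 full blocks, remainder 11279.
Within the partial block the first minute is 1800 frames and each further minute 1798, so 6 further minute boundaries passed. Total skipped labels = 18 × 11 + 2 × 6 = 210.
Non-drop label index = 209081 + 210 = 209291; at 30 labels/s that is 01:56:16:11, i.e. DF 01:56:16;11.

01:56:16;11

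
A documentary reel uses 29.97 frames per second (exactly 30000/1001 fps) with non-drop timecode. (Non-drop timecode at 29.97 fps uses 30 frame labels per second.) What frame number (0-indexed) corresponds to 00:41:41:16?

Total seconds to the label: (0 × 3600 + 41 × 60 + 41) = 2501.
Frame index = 2501 × 30 + 16 = 75046.

frame 75046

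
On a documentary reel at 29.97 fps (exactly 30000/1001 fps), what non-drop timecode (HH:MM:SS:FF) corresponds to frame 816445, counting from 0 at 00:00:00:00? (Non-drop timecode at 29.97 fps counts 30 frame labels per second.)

07:33:34:25

816445 ÷ 30 = 27214 full seconds, remainder 25 frames.
27214 s = 7 h 33 min 34 s.
Timecode: 07:33:34:25.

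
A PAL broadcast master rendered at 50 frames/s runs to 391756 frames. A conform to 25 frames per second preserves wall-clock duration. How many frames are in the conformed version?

195878 frames

Frames at target rate = 391756 × (25) / (50) = 195878.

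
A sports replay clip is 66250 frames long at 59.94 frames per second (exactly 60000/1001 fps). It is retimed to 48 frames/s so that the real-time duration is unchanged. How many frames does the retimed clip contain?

53053 frames

Target frames = source frames × (target rate / source rate) = 66250 × (48)/(60000/1001) = 66250 × 1001/1250 = 53053.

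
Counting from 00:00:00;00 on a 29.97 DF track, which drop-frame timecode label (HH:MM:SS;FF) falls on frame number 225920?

Ten DF minutes hold 17982 frames, so frame 225920 lies in block 12 (frames 215784–233765) with 10136 frames into that block.
The block's first minute is 1800 frames and the rest 1798 each; 10136 frames reaches minute 5, so 12 × 18 + 5 × 2 = 226 labels have been skipped so far.
Adding those back, label number 225920 + 226 = 226146 at 30 labels/s is 7538 s + 6 f = 2 h 5 min 38 s frame 6, i.e. 02:05:38;06.

02:05:38;06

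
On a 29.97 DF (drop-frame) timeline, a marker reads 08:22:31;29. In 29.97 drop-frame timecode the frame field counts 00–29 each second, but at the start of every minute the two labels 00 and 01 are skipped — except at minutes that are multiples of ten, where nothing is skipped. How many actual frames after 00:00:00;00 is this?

903655

Complete 10-minute blocks: 50, each 17982 frames → 899100.
Remaining 2 whole minutes in the current block: 1800 + 1 × 1798 = 3598 frames.
Within the current minute: 31 × 30 + 29 − 2 = 957 (labels ;00/;01 skipped at this minute). Total = 899100 + 3598 + 957 = 903655.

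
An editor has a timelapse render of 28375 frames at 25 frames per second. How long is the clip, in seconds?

Running time = 28375 / (25) = 1135 s.

1135 seconds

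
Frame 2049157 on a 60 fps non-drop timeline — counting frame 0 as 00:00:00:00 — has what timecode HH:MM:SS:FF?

09:29:12:37

2049157 ÷ 60 = 34152 full seconds, remainder 37 frames.
34152 s = 9 h 29 min 12 s.
Timecode: 09:29:12:37.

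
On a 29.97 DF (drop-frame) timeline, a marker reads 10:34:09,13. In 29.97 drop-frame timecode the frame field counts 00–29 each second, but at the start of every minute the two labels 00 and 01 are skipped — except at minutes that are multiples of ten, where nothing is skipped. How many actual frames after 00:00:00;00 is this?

1140341

As if non-drop at 30 labels/s: (10 × 3600 + 34 × 60 + 9) × 30 + 13 = 1141483.
Minute boundaries passed: 634; those not divisible by 10: 634 − 63 = 571; dropped labels = 2 × 571 = 1142.
Actual frame index = 1141483 − 1142 = 1140341.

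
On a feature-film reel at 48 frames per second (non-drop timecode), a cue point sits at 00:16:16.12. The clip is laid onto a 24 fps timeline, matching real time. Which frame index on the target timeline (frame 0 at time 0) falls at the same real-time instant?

Source frame index: (0×3600 + 16×60 + 16) × 48 + 12 = 46860.
Real time: 46860 / (48) = 3905/4 s.
Target frame: (3905/4) × (24) = 23430.

frame 23430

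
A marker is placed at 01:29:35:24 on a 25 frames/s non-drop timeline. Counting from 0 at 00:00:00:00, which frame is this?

Total seconds to the label: (1 × 3600 + 29 × 60 + 35) = 5375.
Frame index = 5375 × 25 + 24 = 134399.

134399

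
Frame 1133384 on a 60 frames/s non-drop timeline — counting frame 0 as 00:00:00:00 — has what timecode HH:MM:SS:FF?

1133384 ÷ 60 = 18889 full seconds, remainder 44 frames.
18889 s = 5 h 14 min 49 s.
Timecode: 05:14:49:44.

05:14:49:44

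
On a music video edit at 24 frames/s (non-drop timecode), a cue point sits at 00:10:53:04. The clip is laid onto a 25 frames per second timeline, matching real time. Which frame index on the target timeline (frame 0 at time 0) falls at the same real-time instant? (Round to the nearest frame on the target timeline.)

frame 16329

Source frame index: (0×3600 + 10×60 + 53) × 24 + 4 = 15676.
Real time: 15676 / (24) = 3919/6 s.
Target frame: (3919/6) × (25) = 97975/6 ≈ 16329.167 → 16329.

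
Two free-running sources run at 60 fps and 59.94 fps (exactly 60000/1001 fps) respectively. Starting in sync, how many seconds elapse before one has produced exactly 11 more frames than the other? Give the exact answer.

11011/60 seconds

The gap grows by |60000/1001 − 60| = 60/1001 frames per second.
Time for a 11-frame gap: 11 ÷ (60/1001) = 11011/60 s.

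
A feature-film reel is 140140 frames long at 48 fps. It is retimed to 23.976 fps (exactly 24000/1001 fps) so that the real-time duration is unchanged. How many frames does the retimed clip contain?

Target frames = source frames × (target rate / source rate) = 140140 × (24000/1001)/(48) = 140140 × 500/1001 = 70000.

70000 frames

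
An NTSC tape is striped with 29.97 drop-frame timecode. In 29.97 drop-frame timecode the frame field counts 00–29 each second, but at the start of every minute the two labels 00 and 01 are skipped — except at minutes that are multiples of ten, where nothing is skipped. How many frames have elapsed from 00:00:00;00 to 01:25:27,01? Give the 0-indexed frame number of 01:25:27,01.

153657

Complete 10-minute blocks: 8, each 17982 frames → 143856.
Remaining 5 whole minutes in the current block: 1800 + 4 × 1798 = 8992 frames.
Within the current minute: 27 × 30 + 1 − 2 = 809 (labels ;00/;01 skipped at this minute). Total = 143856 + 8992 + 809 = 153657.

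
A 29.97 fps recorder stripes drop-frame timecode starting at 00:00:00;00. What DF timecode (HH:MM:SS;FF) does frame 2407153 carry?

22:18:38;23

Each 10-minute DF block holds 10 × 60 × 30 − 9 × 2 = 17982 frames. 2407153 ÷ 17982 → 133 full blocks, remainder 15547.
Within the partial block the first minute is 1800 frames and each further minute 1798, so 8 further minute boundaries passed. Total skipped labels = 18 × 133 + 2 × 8 = 2410.
Non-drop label index = 2407153 + 2410 = 2409563; at 30 labels/s that is 22:18:38:23, i.e. DF 22:18:38;23.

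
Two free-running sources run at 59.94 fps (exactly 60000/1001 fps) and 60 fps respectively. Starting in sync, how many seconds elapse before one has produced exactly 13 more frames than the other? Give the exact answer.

The gap grows by |60 − 60000/1001| = 60/1001 frames per second.
Time for a 13-frame gap: 13 ÷ (60/1001) = 13013/60 s.

13013/60 seconds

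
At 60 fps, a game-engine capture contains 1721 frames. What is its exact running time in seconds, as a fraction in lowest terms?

Running time = 1721 ÷ (60) = 1721 × 1/60 = 1721/60 s.

1721/60 seconds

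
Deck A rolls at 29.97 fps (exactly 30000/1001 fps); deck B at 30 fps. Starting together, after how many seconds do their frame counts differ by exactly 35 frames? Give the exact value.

7007/6 seconds

The gap grows by |30 − 30000/1001| = 30/1001 frames per second.
Time for a 35-frame gap: 35 ÷ (30/1001) = 7007/6 s.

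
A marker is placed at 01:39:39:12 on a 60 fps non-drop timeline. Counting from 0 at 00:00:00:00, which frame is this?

Total seconds to the label: (1 × 3600 + 39 × 60 + 39) = 5979.
Frame index = 5979 × 60 + 12 = 358752.

358752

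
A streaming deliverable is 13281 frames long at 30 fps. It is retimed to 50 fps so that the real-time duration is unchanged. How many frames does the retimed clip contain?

22135 frames

Frames at target rate = 13281 × (50) / (30) = 22135.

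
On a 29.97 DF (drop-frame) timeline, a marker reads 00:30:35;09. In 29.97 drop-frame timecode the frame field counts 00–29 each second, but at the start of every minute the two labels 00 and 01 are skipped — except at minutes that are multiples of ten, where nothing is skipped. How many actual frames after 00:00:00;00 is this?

Complete 10-minute blocks: 3, each 17982 frames → 53946.
Remaining 0 whole minutes in the current block: 0 frames.
Within the current minute: 35 × 30 + 9 = 1059. Total = 53946 + 0 + 1059 = 55005.

55005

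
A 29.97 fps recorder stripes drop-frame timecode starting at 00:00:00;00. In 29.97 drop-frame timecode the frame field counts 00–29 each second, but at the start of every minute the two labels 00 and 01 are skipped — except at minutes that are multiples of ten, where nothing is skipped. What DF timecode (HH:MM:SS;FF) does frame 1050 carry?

00:00:35;00

Ten DF minutes hold 17982 frames, so frame 1050 lies in block 0 (frames 0–17981) with 1050 frames into that block.
The block's first minute is 1800 frames and the rest 1798 each; 1050 frames reaches minute 0, so 0 × 18 + 0 × 2 = 0 labels have been skipped so far.
Adding those back, label number 1050 + 0 = 1050 at 30 labels/s is 35 s + 0 f = 0 h 0 min 35 s frame 0, i.e. 00:00:35;00.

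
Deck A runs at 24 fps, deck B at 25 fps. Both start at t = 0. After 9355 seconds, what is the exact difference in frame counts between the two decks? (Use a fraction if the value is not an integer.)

A emits 24 × 9355 = 224520 frames; B emits 25 × 9355 = 233875.
Difference = 9355 frames; B is ahead of A.

9355 frames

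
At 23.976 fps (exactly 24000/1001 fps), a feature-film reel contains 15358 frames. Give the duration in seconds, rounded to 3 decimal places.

640.557 seconds

Running time = 15358 × 1001/24000 = 7686679/12000 s ≈ 640.557 s.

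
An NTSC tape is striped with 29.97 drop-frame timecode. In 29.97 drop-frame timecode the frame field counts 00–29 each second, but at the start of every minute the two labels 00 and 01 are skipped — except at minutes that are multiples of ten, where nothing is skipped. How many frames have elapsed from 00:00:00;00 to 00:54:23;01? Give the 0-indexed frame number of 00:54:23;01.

As if non-drop at 30 labels/s: (0 × 3600 + 54 × 60 + 23) × 30 + 1 = 97891.
Minute boundaries passed: 54; those not divisible by 10: 54 − 5 = 49; dropped labels = 2 × 49 = 98.
Actual frame index = 97891 − 98 = 97793.

97793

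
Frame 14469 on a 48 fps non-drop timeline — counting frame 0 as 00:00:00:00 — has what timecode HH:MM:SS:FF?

14469 ÷ 48 = 301 full seconds, remainder 21 frames.
301 s = 0 h 5 min 1 s.
Timecode: 00:05:01:21.

00:05:01:21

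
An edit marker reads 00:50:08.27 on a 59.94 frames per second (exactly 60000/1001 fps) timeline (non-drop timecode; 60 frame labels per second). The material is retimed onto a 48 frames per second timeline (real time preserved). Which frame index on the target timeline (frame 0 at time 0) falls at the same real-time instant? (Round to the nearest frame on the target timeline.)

Source frame index: (0×3600 + 50×60 + 8) × 60 + 27 = 180507.
Real time: 180507 / (60000/1001) = 60229169/20000 s.
Target frame: (60229169/20000) × (48) = 180687507/1250 ≈ 144550.006 → 144550.

frame 144550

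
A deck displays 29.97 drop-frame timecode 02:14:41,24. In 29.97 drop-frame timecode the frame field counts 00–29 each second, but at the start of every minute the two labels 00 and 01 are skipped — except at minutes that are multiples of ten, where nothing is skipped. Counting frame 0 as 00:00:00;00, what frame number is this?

242212

Complete 10-minute blocks: 13, each 17982 frames → 233766.
Remaining 4 whole minutes in the current block: 1800 + 3 × 1798 = 7194 frames.
Within the current minute: 41 × 30 + 24 − 2 = 1252 (labels ;00/;01 skipped at this minute). Total = 233766 + 7194 + 1252 = 242212.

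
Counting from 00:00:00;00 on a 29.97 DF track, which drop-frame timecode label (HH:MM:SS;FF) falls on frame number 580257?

05:22:41;07

Ten DF minutes hold 17982 frames, so frame 580257 lies in block 32 (frames 575424–593405) with 4833 frames into that block.
The block's first minute is 1800 frames and the rest 1798 each; 4833 frames reaches minute 2, so 32 × 18 + 2 × 2 = 580 labels have been skipped so far.
Adding those back, label number 580257 + 580 = 580837 at 30 labels/s is 19361 s + 7 f = 5 h 22 min 41 s frame 7, i.e. 05:22:41;07.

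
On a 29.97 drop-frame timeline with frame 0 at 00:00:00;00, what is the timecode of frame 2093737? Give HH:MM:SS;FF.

19:24:21;03

Ten DF minutes hold 17982 frames, so frame 2093737 lies in block 116 (frames 2085912–2103893) with 7825 frames into that block.
The block's first minute is 1800 frames and the rest 1798 each; 7825 frames reaches minute 4, so 116 × 18 + 4 × 2 = 2096 labels have been skipped so far.
Adding those back, label number 2093737 + 2096 = 2095833 at 30 labels/s is 69861 s + 3 f = 19 h 24 min 21 s frame 3, i.e. 19:24:21;03.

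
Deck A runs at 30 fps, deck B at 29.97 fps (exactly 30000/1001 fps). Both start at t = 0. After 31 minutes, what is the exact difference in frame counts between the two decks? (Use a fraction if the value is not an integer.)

55800/1001 frames

31 min = 1860 s.
A emits 30 × 1860 = 55800 frames; B emits 30000/1001 × 1860 = 55800000/1001.
Difference = 55800/1001 frames (≈ 55.7443); B is behind A.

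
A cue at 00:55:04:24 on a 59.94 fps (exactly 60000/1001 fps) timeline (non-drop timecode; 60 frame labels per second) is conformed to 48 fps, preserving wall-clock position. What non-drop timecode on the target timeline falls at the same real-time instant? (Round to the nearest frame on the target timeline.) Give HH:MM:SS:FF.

00:55:07:34

Source frame index: (0×3600 + 55×60 + 4) × 60 + 24 = 198264.
Real time: 198264 / (60000/1001) = 8269261/2500 s.
Target frame: (8269261/2500) × (48) = 99231132/625 ≈ 158769.811 → 158770.
At 48 labels/s: frame 158770 → 00:55:07:34.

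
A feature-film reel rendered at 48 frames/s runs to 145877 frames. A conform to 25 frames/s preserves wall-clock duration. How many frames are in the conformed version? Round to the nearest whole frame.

Frames at target rate = 145877 × (25) / (48) = 3646925/48 ≈ 75977.604.
Nearest whole frame: 75978.

75978 frames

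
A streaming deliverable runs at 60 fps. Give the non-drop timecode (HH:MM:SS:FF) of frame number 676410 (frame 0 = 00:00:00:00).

03:07:53:30

676410 ÷ 60 = 11273 full seconds, remainder 30 frames.
11273 s = 3 h 7 min 53 s.
Timecode: 03:07:53:30.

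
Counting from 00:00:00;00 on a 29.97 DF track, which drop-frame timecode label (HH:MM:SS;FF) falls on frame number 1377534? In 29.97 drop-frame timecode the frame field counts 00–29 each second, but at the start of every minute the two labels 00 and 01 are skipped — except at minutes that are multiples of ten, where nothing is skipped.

Each 10-minute DF block holds 10 × 60 × 30 − 9 × 2 = 17982 frames. 1377534 ÷ 17982 → 76 full blocks, remainder 10902.
Within the partial block the first minute is 1800 frames and each further minute 1798, so 6 further minute boundaries passed. Total skipped labels = 18 × 76 + 2 × 6 = 1380.
Non-drop label index = 1377534 + 1380 = 1378914; at 30 labels/s that is 12:46:03:24, i.e. DF 12:46:03;24.

12:46:03;24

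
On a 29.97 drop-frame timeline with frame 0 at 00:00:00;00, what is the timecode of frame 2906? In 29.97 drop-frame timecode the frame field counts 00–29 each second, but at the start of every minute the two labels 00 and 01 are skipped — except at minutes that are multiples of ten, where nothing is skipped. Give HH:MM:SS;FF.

00:01:36;28

Ten DF minutes hold 17982 frames, so frame 2906 lies in block 0 (frames 0–17981) with 2906 frames into that block.
The block's first minute is 1800 frames and the rest 1798 each; 2906 frames reaches minute 1, so 0 × 18 + 1 × 2 = 2 labels have been skipped so far.
Adding those back, label number 2906 + 2 = 2908 at 30 labels/s is 96 s + 28 f = 0 h 1 min 36 s frame 28, i.e. 00:01:36;28.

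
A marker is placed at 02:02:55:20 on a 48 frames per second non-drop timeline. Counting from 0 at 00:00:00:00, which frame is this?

354020

Total seconds to the label: (2 × 3600 + 2 × 60 + 55) = 7375.
Frame index = 7375 × 48 + 20 = 354020.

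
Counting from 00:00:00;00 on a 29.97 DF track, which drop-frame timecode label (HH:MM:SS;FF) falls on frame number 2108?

Ten DF minutes hold 17982 frames, so frame 2108 lies in block 0 (frames 0–17981) with 2108 frames into that block.
The block's first minute is 1800 frames and the rest 1798 each; 2108 frames reaches minute 1, so 0 × 18 + 1 × 2 = 2 labels have been skipped so far.
Adding those back, label number 2108 + 2 = 2110 at 30 labels/s is 70 s + 10 f = 0 h 1 min 10 s frame 10, i.e. 00:01:10;10.

00:01:10;10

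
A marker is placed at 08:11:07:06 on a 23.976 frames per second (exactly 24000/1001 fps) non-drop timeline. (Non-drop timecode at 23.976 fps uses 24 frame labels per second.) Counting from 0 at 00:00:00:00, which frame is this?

707214

Total seconds to the label: (8 × 3600 + 11 × 60 + 7) = 29467.
Frame index = 29467 × 24 + 6 = 707214.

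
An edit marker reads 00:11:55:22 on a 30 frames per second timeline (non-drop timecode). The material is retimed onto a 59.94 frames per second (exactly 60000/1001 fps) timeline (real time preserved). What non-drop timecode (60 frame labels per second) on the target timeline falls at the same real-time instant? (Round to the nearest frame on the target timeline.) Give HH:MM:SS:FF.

00:11:55:01

Source frame index: (0×3600 + 11×60 + 55) × 30 + 22 = 21472.
Real time: 21472 / (30) = 10736/15 s.
Target frame: (10736/15) × (60000/1001) = 3904000/91 ≈ 42901.099 → 42901.
At 60 labels/s: frame 42901 → 00:11:55:01.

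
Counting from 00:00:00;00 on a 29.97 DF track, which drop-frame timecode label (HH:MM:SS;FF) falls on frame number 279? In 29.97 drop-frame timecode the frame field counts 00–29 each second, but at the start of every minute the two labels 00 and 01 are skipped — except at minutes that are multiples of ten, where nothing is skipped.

Each 10-minute DF block holds 10 × 60 × 30 − 9 × 2 = 17982 frames. 279 ÷ 17982 → 0 full blocks, remainder 279.
Within the partial block the first minute is 1800 frames and each further minute 1798, so 0 further minute boundaries passed. Total skipped labels = 18 × 0 + 2 × 0 = 0.
Non-drop label index = 279 + 0 = 279; at 30 labels/s that is 00:00:09:09, i.e. DF 00:00:09;09.

00:00:09;09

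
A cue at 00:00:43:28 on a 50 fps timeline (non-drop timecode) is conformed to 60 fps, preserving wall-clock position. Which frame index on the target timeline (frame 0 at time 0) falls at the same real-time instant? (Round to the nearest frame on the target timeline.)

Source frame index: (0×3600 + 0×60 + 43) × 50 + 28 = 2178.
Real time: 2178 / (50) = 1089/25 s.
Target frame: (1089/25) × (60) = 13068/5 ≈ 2613.600 → 2614.

frame 2614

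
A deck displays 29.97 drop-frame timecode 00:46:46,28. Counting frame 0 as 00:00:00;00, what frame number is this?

Complete 10-minute blocks: 4, each 17982 frames → 71928.
Remaining 6 whole minutes in the current block: 1800 + 5 × 1798 = 10790 frames.
Within the current minute: 46 × 30 + 28 − 2 = 1406 (labels ;00/;01 skipped at this minute). Total = 71928 + 10790 + 1406 = 84124.

84124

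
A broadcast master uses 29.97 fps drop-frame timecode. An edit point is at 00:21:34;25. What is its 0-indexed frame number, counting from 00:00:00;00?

38807

Complete 10-minute blocks: 2, each 17982 frames → 35964.
Remaining 1 whole minute in the current block: 1800 + 0 × 1798 = 1800 frames.
Within the current minute: 34 × 30 + 25 − 2 = 1043 (labels ;00/;01 skipped at this minute). Total = 35964 + 1800 + 1043 = 38807.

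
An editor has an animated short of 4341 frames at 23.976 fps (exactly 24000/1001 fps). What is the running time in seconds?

181.055875 seconds

Running time = 4341 / (24000/1001) = 181.055875 s.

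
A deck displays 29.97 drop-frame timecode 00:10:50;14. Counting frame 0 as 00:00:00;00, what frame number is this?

Complete 10-minute blocks: 1, each 17982 frames → 17982.
Remaining 0 whole minutes in the current block: 0 frames.
Within the current minute: 50 × 30 + 14 = 1514. Total = 17982 + 0 + 1514 = 19496.

19496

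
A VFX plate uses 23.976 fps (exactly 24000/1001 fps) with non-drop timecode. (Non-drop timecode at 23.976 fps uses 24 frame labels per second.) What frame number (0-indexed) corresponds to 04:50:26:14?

Total seconds to the label: (4 × 3600 + 50 × 60 + 26) = 17426.
Frame index = 17426 × 24 + 14 = 418238.

frame 418238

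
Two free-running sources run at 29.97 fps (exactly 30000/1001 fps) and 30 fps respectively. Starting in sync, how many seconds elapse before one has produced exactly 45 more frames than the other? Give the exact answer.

The gap grows by |30 − 30000/1001| = 30/1001 frames per second.
Time for a 45-frame gap: 45 ÷ (30/1001) = 1501.5 s.

1501.5 seconds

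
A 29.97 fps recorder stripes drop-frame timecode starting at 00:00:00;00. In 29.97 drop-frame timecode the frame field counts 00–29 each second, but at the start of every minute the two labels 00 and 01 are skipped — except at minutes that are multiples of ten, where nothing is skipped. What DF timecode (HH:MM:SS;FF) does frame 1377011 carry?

12:45:46;09

Ten DF minutes hold 17982 frames, so frame 1377011 lies in block 76 (frames 1366632–1384613) with 10379 frames into that block.
The block's first minute is 1800 frames and the rest 1798 each; 10379 frames reaches minute 5, so 76 × 18 + 5 × 2 = 1378 labels have been skipped so far.
Adding those back, label number 1377011 + 1378 = 1378389 at 30 labels/s is 45946 s + 9 f = 12 h 45 min 46 s frame 9, i.e. 12:45:46;09.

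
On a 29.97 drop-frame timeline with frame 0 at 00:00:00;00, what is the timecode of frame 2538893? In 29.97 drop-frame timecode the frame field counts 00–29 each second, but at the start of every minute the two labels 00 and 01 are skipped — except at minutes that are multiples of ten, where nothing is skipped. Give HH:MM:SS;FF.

Each 10-minute DF block holds 10 × 60 × 30 − 9 × 2 = 17982 frames. 2538893 ÷ 17982 → 141 full blocks, remainder 3431.
Within the partial block the first minute is 1800 frames and each further minute 1798, so 1 further minute boundary passed. Total skipped labels = 18 × 141 + 2 × 1 = 2540.
Non-drop label index = 2538893 + 2540 = 2541433; at 30 labels/s that is 23:31:54:13, i.e. DF 23:31:54;13.

23:31:54;13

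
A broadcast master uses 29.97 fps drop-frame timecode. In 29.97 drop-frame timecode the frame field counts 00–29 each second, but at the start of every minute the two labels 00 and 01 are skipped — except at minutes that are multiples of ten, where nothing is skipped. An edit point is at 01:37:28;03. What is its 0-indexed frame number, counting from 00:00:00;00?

As if non-drop at 30 labels/s: (1 × 3600 + 37 × 60 + 28) × 30 + 3 = 175443.
Minute boundaries passed: 97; those not divisible by 10: 97 − 9 = 88; dropped labels = 2 × 88 = 176.
Actual frame index = 175443 − 176 = 175267.

175267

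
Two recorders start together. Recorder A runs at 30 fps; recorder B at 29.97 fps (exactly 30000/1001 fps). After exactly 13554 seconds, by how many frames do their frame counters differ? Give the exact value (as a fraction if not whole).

406620/1001 frames

A emits 30 × 13554 = 406620 frames; B emits 30000/1001 × 13554 = 406620000/1001.
Difference = 406620/1001 frames (≈ 406.2138); B is behind A.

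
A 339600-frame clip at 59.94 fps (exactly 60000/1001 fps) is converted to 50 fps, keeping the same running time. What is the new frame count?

Target frames = source frames × (target rate / source rate) = 339600 × (50)/(60000/1001) = 339600 × 1001/1200 = 283283.

283283 frames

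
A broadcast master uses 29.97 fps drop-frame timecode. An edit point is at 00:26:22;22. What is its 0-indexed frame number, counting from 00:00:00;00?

Complete 10-minute blocks: 2, each 17982 frames → 35964.
Remaining 6 whole minutes in the current block: 1800 + 5 × 1798 = 10790 frames.
Within the current minute: 22 × 30 + 22 − 2 = 680 (labels ;00/;01 skipped at this minute). Total = 35964 + 10790 + 680 = 47434.

47434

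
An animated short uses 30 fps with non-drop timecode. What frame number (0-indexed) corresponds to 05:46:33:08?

Total seconds to the label: (5 × 3600 + 46 × 60 + 33) = 20793.
Frame index = 20793 × 30 + 8 = 623798.

frame 623798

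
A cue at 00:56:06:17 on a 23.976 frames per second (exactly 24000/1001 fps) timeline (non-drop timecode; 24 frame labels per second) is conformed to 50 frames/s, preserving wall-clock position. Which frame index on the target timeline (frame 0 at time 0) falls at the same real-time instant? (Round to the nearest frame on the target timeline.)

frame 168504

Source frame index: (0×3600 + 56×60 + 6) × 24 + 17 = 80801.
Real time: 80801 / (24000/1001) = 80881801/24000 s.
Target frame: (80881801/24000) × (50) = 80881801/480 ≈ 168503.752 → 168504.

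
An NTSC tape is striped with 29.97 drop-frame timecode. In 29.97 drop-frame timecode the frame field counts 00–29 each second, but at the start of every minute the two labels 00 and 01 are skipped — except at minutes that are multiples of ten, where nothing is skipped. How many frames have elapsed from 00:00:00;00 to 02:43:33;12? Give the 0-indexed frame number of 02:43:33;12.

294108

Complete 10-minute blocks: 16, each 17982 frames → 287712.
Remaining 3 whole minutes in the current block: 1800 + 2 × 1798 = 5396 frames.
Within the current minute: 33 × 30 + 12 − 2 = 1000 (labels ;00/;01 skipped at this minute). Total = 287712 + 5396 + 1000 = 294108.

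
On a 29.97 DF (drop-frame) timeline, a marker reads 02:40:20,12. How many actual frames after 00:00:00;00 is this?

288324

Complete 10-minute blocks: 16, each 17982 frames → 287712.
Remaining 0 whole minutes in the current block: 0 frames.
Within the current minute: 20 × 30 + 12 = 612. Total = 287712 + 0 + 612 = 288324.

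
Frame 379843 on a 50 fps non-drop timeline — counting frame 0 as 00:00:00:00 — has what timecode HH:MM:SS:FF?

379843 ÷ 50 = 7596 full seconds, remainder 43 frames.
7596 s = 2 h 6 min 36 s.
Timecode: 02:06:36:43.

02:06:36:43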